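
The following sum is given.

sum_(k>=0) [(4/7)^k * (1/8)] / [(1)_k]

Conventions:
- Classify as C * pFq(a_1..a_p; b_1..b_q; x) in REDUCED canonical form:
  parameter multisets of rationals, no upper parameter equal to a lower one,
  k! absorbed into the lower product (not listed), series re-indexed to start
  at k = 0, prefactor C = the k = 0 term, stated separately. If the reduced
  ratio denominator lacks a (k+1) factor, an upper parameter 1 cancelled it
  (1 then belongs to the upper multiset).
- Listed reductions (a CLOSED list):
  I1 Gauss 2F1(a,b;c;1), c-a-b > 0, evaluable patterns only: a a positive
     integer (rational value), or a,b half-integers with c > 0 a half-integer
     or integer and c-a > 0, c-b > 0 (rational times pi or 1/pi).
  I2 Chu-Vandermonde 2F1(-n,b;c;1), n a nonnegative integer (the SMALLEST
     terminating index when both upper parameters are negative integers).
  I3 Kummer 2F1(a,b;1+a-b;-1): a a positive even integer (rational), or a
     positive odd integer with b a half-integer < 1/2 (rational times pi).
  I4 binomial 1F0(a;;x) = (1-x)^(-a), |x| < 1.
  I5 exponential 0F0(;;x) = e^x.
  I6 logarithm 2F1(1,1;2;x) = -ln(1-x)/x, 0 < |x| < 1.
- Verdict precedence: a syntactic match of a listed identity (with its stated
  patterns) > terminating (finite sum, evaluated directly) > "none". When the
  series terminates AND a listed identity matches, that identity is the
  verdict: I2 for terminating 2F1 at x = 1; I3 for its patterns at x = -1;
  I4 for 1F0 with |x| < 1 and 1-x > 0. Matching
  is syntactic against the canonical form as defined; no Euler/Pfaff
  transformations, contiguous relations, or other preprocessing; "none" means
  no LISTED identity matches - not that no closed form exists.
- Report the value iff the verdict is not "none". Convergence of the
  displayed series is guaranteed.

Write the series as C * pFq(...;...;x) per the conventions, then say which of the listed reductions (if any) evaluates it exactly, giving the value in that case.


Reduced: x = 4/7, 0F0, upper = {-}, lower = {-}, C = 1/8. Verdict: this is exponential (I5) (the 0F0 exponential series at x = 4/7). Sum: (1/8) * e^(4/7).

First insight: t_0 = 1/8 here, and (1)_k (prefactor 1/8) is k! itself.
Step ratio: r(k) = (4/7) * 1 / [(k+1)] - rational; roots negated = parameters, x = (4/7), C = 1/8.


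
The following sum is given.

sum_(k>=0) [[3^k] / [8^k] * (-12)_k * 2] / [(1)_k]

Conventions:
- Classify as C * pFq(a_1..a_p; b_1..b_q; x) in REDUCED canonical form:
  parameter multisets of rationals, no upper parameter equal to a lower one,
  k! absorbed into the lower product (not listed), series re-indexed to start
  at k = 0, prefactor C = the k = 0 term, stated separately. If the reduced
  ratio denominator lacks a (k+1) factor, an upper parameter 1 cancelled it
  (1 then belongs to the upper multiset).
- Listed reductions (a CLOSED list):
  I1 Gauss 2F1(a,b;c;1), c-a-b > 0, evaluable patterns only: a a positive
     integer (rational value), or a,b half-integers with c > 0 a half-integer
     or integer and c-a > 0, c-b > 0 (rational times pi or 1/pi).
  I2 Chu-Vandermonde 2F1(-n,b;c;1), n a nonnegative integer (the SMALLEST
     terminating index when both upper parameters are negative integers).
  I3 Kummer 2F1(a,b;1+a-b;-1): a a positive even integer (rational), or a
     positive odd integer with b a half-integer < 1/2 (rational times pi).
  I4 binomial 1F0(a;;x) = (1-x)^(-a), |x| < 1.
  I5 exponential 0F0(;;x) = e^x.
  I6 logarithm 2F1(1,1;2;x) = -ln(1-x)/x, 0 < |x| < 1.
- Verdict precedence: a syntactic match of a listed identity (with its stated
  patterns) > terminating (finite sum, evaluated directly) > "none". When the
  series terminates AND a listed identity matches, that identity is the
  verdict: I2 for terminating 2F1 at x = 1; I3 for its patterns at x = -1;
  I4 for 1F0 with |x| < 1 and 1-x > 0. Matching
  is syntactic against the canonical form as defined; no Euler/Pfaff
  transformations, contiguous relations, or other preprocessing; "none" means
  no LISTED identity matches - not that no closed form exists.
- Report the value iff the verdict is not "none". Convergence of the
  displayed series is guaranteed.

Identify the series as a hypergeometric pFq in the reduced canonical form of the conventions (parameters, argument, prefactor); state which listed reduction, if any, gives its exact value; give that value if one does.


Reduced: x = 3/8, 1F0, upper = {-12}, lower = {-}, C = 2. Verdict: this is the binomial series (I4) (the 1F0 binomial series: exponent 12, x = 3/8). Exact value: 244140625/34359738368.

Key step: t_0 being 2, the two geometric factors (C = 2, x = 3/8) combine into one argument.
Ratio: r(k) = (3/8) * (k-12) / [(k+1)] - poly over poly, x = (3/8) from leading terms; C = 2 at k = 0.


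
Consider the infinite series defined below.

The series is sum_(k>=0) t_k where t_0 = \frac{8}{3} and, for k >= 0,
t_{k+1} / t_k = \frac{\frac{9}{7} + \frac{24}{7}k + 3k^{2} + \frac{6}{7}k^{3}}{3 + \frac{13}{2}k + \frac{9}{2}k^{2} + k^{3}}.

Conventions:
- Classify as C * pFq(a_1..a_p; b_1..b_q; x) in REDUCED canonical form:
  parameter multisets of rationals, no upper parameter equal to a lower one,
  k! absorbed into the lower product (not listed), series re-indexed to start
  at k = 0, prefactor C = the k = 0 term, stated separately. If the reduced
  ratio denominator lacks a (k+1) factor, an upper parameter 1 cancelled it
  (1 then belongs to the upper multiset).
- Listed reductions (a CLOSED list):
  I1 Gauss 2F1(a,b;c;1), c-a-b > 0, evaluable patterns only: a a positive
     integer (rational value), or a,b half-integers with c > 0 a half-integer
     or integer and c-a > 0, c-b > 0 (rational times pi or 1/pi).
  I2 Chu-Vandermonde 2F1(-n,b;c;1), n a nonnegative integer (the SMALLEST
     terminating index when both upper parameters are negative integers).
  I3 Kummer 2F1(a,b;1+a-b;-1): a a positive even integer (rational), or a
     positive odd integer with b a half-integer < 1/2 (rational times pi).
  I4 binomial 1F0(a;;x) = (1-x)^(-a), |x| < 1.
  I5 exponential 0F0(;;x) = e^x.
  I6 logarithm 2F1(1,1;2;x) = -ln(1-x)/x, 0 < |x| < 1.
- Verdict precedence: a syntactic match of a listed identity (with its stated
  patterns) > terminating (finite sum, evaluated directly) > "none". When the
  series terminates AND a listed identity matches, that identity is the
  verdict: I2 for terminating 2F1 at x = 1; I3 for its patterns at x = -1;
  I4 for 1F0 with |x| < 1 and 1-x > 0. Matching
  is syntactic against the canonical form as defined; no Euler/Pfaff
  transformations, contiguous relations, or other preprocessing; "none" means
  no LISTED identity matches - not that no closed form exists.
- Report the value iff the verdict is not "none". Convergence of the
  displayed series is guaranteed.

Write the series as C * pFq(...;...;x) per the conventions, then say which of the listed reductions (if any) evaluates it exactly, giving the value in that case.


Classification (C = \frac{8}{3}): 2F1 with upper {1, 1}, lower {2}, argument x = \frac{6}{7}. Verdict: the logarithmic series (I6) fires (the logarithm: parameters (1,1;2), x = \frac{6}{7}). Hence: \left(-\frac{28}{9}\right) \cdot \ln\left(\frac{1}{7}\right).

The tell: t_0 being \frac{8}{3}, cancel k + 3/2 from the displayed ratio first; then C = 8/3.
Step ratio: r(k) = \frac{6}{7} * (k+1) (k+1) / [(k+2) (k+1)] - poly over poly, x = \frac{6}{7} from leading terms; C = \frac{8}{3} at k = 0.


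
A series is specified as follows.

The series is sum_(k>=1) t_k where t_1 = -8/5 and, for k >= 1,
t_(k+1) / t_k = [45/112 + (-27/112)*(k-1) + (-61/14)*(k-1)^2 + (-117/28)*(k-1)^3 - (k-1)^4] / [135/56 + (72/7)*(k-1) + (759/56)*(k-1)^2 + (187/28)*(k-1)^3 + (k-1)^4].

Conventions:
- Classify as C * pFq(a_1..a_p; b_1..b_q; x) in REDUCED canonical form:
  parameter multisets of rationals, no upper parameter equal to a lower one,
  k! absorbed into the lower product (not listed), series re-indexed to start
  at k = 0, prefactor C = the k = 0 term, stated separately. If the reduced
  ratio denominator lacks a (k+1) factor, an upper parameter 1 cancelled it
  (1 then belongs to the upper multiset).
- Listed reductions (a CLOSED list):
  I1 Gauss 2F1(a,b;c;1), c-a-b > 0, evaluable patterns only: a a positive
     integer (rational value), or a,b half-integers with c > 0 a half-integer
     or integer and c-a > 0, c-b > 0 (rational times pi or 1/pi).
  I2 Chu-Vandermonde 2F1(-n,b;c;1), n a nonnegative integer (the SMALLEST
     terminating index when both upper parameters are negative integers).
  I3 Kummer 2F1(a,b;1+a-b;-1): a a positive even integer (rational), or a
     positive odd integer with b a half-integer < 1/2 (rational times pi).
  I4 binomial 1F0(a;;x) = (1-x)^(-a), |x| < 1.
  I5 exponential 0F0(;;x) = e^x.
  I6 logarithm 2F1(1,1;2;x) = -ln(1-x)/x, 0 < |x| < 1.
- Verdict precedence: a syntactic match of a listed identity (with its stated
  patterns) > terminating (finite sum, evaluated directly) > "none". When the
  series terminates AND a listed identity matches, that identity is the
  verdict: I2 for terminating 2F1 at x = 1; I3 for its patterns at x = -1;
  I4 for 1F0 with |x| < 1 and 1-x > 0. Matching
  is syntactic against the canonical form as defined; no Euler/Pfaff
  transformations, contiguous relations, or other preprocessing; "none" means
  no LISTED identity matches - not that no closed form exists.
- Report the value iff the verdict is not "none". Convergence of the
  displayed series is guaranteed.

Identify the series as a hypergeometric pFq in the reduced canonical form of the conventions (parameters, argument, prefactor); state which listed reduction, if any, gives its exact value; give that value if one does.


x = -1 here; the reduced form reads 2F1, upper {-1/4, 5/2}, lower {15/4}, C = -8/5. Verdict: none. No listed pattern accepts 2F1(-1/4, 5/2; 15/4; -1).

The tell: x = (-1) and the parameter 3/7 appears in both the upper and lower lists and cancels (alongside the other common factor).
Ratio: r(k) = (-1) * (k-1/4) (k+5/2) / [(k+15/4) (k+1)] - rational in k, leading ratio (-1); with t_0 = -8/5, classification follows.


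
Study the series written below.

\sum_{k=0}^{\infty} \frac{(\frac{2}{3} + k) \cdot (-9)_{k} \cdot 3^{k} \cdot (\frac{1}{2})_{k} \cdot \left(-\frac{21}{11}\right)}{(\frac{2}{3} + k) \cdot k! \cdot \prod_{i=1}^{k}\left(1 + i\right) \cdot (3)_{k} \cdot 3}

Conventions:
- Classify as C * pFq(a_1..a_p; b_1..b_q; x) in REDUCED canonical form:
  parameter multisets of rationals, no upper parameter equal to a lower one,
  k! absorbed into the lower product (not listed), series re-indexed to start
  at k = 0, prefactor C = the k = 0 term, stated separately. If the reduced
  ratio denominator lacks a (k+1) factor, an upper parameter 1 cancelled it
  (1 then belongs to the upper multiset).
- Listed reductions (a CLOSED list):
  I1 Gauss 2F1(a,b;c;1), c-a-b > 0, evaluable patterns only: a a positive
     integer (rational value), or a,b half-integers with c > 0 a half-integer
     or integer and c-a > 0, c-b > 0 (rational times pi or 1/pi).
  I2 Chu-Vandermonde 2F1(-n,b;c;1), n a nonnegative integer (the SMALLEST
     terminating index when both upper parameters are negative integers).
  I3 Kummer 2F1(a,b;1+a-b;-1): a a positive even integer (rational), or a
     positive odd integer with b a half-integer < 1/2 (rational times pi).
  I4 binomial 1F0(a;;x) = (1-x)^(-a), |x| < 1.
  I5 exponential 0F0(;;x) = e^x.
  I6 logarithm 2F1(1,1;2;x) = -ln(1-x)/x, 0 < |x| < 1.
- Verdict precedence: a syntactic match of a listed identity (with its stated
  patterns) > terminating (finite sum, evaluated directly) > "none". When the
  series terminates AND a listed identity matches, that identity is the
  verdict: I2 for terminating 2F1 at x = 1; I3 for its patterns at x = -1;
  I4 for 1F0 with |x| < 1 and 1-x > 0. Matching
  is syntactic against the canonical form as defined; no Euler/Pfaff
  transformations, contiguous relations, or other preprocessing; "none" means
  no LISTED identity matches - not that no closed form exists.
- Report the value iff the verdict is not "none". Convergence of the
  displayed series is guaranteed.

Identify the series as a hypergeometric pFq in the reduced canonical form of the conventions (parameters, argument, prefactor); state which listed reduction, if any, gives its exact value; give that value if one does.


Prefactor -\frac{7}{11}, argument 3: 2F2 with upper {-9, \frac{1}{2}} over lower {2, 3}. Verdict: terminating - no listed pattern fits, but -9 in the upper list cuts the series at k = 9; direct evaluation. Value: -\frac{913522117}{4613734400}.

First insight: with t_0 = -\frac{7}{11}, the lower running product (C = -7/11, x = 3) is a rising factorial.
Consecutive-term ratio: r(k) = 3 * (k-9) (k+\frac{1}{2}) / [(k+2) (k+3) (k+1)] - poly over poly, x = 3 from leading terms; C = -\frac{7}{11} at k = 0.


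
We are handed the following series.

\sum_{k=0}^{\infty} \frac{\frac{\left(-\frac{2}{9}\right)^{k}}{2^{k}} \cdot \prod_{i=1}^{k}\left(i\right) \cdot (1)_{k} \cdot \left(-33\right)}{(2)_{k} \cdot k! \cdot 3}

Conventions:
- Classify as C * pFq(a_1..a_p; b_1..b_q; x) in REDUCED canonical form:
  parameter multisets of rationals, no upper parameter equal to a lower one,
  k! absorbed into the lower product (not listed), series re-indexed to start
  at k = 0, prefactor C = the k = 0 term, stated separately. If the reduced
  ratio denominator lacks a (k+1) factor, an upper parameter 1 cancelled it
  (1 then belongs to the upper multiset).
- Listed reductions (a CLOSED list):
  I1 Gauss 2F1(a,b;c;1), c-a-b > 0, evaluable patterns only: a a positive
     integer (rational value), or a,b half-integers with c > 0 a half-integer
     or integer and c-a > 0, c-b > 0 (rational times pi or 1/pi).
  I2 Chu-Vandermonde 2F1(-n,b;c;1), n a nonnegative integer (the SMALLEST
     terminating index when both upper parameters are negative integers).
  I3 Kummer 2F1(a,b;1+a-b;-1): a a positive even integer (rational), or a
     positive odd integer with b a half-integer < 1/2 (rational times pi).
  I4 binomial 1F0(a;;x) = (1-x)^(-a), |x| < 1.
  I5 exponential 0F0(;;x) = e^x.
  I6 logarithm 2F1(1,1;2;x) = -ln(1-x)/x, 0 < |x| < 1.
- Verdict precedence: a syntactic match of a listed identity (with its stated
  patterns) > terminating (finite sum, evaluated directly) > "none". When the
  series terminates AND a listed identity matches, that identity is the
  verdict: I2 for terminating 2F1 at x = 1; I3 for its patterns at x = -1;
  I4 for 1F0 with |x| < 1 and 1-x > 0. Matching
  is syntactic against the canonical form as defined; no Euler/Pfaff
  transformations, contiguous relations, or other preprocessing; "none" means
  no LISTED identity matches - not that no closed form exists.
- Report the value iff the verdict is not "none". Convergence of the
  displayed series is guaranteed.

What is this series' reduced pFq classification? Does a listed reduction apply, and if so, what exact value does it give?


x = -\frac{1}{9} here; the reduced form reads 2F1, upper {1, 1}, lower {2}, C = -11. Verdict: this is logarithm (I6) (the logarithm: parameters (1,1;2), x = -\frac{1}{9}). Value: \left(-99\right) \cdot \ln\left(\frac{10}{9}\right).

Structural cue: t_0 being -11, the running product (C = -11, x = -1/9) telescopes to a rising factorial.
Consecutive-term ratio: r(k) = -\frac{1}{9} * (k+1) (k+1) / [(k+2) (k+1)] - poly over poly, x = -\frac{1}{9} from leading terms; C = -11 at k = 0.


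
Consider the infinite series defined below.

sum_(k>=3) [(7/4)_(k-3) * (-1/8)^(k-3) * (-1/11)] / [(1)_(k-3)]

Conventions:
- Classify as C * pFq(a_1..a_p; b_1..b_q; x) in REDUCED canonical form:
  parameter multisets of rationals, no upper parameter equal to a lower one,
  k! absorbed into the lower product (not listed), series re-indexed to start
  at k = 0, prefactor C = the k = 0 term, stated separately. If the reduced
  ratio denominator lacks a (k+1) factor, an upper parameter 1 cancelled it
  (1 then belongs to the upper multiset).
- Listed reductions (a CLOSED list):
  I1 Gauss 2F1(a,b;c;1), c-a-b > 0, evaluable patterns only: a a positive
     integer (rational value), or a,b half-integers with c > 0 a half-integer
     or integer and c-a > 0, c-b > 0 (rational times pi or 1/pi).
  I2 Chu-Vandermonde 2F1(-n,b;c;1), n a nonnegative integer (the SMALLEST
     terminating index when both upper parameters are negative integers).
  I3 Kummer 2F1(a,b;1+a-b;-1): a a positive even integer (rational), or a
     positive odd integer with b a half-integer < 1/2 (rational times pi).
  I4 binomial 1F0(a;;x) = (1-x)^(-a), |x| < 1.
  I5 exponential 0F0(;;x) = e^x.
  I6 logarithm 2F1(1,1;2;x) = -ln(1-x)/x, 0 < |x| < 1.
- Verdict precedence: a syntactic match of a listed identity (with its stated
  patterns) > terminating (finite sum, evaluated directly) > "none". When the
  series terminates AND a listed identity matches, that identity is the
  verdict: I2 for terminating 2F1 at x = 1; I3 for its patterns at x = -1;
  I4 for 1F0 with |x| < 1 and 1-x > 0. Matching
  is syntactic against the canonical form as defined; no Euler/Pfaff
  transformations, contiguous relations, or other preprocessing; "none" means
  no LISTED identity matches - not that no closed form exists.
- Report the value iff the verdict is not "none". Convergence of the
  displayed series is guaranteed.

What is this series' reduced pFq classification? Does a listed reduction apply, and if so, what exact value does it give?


The series (x = -1/8) is 1F0: upper {7/4}, lower {-}, prefactor -1/11. Verdict: the binomial series (I4) fires (the 1F0 binomial series: exponent -7/4, x = -1/8). Its exact value is (-1/11) * (9/8)^(-7/4).

The tell: x = (-1/8) and (1)_k (C = -1/11) is k! itself.
Step ratio: r(k) = (-1/8) * (k+7/4) / [(k+1)] - rational in k. x = (-1/8); t_0 = -1/11; negate the roots.


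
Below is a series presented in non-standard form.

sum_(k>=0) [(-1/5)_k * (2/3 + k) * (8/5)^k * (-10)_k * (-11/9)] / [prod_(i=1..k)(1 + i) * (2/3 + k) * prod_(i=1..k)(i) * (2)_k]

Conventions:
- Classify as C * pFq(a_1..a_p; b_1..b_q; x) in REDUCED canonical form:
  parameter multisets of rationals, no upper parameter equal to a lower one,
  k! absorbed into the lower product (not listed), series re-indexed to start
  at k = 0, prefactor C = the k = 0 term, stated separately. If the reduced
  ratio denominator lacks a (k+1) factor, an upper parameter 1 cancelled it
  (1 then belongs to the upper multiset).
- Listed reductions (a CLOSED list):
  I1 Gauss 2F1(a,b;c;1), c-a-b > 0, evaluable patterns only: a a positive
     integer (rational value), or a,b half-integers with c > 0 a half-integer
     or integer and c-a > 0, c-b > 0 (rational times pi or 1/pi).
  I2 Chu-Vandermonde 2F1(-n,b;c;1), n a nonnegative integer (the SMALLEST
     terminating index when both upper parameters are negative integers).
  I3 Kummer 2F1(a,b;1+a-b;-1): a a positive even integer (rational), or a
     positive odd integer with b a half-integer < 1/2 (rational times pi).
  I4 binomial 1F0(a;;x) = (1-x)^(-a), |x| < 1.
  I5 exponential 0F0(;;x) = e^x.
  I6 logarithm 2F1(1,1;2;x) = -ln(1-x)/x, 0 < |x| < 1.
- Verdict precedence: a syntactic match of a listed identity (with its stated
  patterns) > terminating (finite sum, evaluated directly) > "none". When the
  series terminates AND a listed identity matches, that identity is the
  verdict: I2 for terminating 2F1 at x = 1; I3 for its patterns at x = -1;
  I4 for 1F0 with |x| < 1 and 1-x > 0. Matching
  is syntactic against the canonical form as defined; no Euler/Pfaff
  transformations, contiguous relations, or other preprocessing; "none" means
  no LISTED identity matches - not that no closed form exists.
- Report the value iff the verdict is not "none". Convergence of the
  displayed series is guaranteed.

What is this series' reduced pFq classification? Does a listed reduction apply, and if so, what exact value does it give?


First insight: x = (8/5) and the product of the first k integers (C = -11/9) is k!.
Consecutive-term ratio: r(k) = (8/5) * (k-10) (k-1/5) / [(k+2) (k+2) (k+1)] - rational in k. x = (8/5); t_0 = -11/9; negate the roots.

x = 8/5 here; the reduced form reads 2F2, upper {-10, -1/5}, lower {2, 2}, C = -11/9. Verdict: terminating - upper parameter -10 makes this a finite sum (last index 10), evaluated exactly. Its exact value is -182212815307124340619/101387500762939453125.


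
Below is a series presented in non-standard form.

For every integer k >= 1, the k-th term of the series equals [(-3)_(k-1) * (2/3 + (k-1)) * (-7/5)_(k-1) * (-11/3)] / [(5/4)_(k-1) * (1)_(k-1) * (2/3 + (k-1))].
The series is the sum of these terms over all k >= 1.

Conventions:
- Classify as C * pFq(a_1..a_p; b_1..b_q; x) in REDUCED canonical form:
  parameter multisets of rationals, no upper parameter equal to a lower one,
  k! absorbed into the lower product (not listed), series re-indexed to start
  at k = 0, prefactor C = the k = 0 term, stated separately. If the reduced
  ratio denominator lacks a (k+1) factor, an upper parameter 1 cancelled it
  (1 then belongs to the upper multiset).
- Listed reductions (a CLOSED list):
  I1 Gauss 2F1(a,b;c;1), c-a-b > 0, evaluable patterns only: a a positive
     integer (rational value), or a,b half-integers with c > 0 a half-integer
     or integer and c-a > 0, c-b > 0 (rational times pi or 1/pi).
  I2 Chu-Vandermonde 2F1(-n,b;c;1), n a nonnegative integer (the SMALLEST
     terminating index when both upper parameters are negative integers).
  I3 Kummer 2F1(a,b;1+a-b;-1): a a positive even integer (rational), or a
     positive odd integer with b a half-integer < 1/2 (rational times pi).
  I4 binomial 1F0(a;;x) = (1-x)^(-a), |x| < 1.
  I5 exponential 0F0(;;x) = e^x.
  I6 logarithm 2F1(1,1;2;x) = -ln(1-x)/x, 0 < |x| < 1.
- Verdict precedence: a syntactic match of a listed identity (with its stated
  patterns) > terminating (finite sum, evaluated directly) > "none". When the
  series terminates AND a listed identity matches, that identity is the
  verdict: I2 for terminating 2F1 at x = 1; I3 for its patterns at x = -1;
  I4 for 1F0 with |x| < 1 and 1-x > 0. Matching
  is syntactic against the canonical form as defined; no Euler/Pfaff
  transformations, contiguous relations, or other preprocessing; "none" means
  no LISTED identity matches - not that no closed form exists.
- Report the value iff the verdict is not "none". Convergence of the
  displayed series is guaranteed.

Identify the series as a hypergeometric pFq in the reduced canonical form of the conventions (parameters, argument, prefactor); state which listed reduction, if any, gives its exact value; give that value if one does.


Classification (C = -11/3): 2F1 with upper {-3, -7/5}, lower {5/4}, argument x = 1. Verdict: this is the Chu-Vandermonde identity I2 (terminating 2F1 at x = 1 with n = 3, b = -7/5, c = 5/4). Value: -1319329/73125.

The tell: from the first term -11/3: (1)_k (C = -11/3) is k! itself.
Adjacent-term ratio: r(k) = 1 * (k-3) (k-7/5) / [(k+5/4) (k+1)] - rational; roots negated = parameters, x = 1, C = -11/3.


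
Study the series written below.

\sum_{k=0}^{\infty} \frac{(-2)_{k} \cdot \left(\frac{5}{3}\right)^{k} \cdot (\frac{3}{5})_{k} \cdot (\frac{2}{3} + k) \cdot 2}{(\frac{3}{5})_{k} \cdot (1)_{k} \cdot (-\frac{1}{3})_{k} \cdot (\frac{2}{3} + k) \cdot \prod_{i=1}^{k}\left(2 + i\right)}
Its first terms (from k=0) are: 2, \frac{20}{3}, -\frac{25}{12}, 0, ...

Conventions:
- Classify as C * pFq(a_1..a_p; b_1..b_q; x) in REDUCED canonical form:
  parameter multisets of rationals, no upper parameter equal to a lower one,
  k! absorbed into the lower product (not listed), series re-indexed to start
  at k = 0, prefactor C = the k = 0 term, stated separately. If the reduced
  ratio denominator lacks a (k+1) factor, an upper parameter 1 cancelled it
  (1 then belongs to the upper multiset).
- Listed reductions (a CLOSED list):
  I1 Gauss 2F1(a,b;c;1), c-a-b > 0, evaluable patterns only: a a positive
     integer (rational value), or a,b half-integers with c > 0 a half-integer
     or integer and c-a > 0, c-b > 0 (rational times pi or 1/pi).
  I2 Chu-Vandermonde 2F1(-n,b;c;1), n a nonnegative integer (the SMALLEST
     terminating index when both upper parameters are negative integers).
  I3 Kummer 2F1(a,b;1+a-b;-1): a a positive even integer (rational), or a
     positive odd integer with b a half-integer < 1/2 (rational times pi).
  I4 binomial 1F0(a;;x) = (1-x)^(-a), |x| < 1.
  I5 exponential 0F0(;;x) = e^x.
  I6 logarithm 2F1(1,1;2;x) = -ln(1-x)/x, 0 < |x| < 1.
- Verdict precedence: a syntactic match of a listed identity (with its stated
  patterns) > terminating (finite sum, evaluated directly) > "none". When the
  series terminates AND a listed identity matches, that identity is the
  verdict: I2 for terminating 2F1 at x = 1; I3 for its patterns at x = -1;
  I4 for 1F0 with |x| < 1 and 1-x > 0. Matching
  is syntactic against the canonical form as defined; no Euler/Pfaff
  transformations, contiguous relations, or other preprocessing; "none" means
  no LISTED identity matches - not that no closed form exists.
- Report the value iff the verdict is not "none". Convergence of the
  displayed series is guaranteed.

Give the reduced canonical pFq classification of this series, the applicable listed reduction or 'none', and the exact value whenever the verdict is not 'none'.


The tell: t_0 = 2 here, and (1)_k (C = 2) is k! itself.
Term ratio: r(k) = \frac{5}{3} * (k-2) / [(k-\frac{1}{3}) (k+3) (k+1)] - rational in k. x = \frac{5}{3}; t_0 = 2; negate the roots.

With C = 2: the canonical form is 1F2(-2; -\frac{1}{3}, 3; \frac{5}{3}). Verdict: terminating. With -2 upstairs the series is a 3-term polynomial sum; evaluated term by term. Exact value: \frac{79}{12}.


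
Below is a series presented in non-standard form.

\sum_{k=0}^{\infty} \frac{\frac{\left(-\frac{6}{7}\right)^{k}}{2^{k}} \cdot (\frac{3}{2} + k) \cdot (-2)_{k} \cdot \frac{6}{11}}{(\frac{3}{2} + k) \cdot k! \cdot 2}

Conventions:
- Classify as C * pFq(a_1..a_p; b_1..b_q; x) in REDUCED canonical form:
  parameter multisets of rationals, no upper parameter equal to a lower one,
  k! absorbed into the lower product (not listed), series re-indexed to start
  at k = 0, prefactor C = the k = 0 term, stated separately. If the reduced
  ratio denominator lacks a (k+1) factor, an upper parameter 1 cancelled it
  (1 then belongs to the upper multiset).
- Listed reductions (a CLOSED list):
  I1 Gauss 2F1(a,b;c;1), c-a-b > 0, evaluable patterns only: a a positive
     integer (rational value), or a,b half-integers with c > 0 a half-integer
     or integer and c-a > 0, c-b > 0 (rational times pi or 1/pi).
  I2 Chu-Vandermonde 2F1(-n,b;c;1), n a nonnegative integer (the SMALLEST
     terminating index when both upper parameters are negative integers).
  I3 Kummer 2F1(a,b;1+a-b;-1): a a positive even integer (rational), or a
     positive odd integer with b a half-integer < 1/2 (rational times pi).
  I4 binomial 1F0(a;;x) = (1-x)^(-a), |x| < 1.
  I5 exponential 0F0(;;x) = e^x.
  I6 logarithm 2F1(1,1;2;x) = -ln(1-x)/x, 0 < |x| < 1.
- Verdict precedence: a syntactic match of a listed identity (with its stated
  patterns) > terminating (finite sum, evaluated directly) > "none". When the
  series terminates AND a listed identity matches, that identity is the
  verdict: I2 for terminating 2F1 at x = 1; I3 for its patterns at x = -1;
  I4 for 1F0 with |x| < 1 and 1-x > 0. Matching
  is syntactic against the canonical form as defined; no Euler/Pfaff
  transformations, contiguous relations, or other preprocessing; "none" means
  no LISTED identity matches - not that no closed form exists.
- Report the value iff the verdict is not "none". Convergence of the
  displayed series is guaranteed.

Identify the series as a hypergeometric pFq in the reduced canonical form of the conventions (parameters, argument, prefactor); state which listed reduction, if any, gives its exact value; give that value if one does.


First insight: x = -\frac{3}{7} and the two k-th powers (C = 3/11) combine into one argument.
Term ratio: r(k) = -\frac{3}{7} * (k-2) / [(k+1)] - poly over poly, x = -\frac{3}{7} from leading terms; C = \frac{3}{11} at k = 0.

Reduced: x = -\frac{3}{7}, 1F0, upper = {-2}, lower = {-}, C = \frac{3}{11}. Verdict: binomial (I4) matches (the 1F0 binomial series: exponent 2, x = -\frac{3}{7}). Its exact value is \frac{300}{539}.


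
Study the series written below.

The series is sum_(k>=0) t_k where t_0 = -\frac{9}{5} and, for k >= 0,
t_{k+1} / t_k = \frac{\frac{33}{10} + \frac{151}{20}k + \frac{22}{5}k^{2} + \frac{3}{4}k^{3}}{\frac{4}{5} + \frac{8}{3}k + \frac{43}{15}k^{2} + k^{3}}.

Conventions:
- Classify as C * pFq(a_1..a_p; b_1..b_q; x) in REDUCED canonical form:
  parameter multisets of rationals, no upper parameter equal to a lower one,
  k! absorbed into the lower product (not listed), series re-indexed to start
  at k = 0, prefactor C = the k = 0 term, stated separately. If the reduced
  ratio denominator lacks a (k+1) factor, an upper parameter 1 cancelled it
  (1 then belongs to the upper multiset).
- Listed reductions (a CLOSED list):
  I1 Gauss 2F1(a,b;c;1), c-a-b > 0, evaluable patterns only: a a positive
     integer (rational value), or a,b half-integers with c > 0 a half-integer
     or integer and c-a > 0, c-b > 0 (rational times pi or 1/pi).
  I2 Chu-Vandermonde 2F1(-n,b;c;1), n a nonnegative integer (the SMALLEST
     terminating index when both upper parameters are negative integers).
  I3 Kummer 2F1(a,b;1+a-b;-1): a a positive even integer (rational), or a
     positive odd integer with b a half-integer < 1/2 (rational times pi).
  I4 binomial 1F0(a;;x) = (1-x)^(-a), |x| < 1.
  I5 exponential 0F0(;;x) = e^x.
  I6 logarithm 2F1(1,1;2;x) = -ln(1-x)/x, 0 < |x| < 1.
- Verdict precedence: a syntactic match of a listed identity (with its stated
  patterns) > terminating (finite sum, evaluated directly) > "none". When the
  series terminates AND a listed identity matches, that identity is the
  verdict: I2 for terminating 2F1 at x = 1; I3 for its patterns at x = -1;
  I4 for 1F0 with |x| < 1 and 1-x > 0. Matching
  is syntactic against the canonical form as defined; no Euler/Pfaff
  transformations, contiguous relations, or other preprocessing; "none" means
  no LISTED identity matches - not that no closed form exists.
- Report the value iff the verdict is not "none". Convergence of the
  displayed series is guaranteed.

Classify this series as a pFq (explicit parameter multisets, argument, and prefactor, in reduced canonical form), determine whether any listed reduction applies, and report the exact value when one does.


Key observation: t_0 = -\frac{9}{5} here, and cancel k + 2/3 from the displayed ratio first; then prefactor -9/5.
Consecutive-term ratio: r(k) = \frac{3}{4} * (k+\frac{11}{5}) (k+3) / [(k+\frac{6}{5}) (k+1)] - rational in k, leading ratio \frac{3}{4}; with t_0 = -\frac{9}{5}, classification follows.

Classification (C = -\frac{9}{5}): 2F1 with upper {\frac{11}{5}, 3}, lower {\frac{6}{5}}, argument x = \frac{3}{4}. Verdict: none - this 2F1 at x = \frac{3}{4} matches no listed pattern, and upper {\frac{11}{5}, 3} holds no stopper.


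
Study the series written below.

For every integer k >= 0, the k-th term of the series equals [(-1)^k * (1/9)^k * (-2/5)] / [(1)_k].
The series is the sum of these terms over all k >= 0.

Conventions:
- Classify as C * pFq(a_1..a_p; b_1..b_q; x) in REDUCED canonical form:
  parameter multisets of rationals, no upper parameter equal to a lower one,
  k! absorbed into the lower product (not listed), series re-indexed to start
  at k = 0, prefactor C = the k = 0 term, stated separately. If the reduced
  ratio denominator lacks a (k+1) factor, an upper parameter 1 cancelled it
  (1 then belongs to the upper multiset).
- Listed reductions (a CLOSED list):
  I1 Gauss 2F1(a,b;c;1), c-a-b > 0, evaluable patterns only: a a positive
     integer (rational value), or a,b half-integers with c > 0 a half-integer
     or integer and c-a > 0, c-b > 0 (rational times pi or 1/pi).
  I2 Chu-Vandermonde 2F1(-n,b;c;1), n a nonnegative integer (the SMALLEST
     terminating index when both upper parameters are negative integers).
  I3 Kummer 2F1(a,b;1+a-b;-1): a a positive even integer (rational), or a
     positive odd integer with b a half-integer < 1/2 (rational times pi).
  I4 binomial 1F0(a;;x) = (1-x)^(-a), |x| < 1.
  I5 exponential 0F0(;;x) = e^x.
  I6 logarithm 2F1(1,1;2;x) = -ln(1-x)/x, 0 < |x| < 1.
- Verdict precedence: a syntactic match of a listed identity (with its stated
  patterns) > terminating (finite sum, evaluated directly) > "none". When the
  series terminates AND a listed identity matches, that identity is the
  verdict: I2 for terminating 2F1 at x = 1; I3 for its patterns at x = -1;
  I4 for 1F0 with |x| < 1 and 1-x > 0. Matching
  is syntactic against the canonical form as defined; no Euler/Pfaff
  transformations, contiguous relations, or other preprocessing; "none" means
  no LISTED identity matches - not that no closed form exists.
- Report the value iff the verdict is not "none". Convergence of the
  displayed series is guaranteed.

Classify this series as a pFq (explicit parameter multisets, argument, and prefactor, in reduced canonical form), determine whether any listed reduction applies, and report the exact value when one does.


Prefactor -2/5, argument -1/9: 0F0 with upper {-} over lower {-}. Verdict: the I5 exponential reduction fires (the 0F0 exponential series at x = -1/9). Value: (-2/5) * e^(-1/9).

Key observation: t_0 = -2/5 here, and (1)_k (C = -2/5, x = -1/9) is k! itself.
Adjacent-term ratio: r(k) = (-1/9) * 1 / [(k+1)] - rational in k. x = (-1/9); t_0 = -2/5; negate the roots.


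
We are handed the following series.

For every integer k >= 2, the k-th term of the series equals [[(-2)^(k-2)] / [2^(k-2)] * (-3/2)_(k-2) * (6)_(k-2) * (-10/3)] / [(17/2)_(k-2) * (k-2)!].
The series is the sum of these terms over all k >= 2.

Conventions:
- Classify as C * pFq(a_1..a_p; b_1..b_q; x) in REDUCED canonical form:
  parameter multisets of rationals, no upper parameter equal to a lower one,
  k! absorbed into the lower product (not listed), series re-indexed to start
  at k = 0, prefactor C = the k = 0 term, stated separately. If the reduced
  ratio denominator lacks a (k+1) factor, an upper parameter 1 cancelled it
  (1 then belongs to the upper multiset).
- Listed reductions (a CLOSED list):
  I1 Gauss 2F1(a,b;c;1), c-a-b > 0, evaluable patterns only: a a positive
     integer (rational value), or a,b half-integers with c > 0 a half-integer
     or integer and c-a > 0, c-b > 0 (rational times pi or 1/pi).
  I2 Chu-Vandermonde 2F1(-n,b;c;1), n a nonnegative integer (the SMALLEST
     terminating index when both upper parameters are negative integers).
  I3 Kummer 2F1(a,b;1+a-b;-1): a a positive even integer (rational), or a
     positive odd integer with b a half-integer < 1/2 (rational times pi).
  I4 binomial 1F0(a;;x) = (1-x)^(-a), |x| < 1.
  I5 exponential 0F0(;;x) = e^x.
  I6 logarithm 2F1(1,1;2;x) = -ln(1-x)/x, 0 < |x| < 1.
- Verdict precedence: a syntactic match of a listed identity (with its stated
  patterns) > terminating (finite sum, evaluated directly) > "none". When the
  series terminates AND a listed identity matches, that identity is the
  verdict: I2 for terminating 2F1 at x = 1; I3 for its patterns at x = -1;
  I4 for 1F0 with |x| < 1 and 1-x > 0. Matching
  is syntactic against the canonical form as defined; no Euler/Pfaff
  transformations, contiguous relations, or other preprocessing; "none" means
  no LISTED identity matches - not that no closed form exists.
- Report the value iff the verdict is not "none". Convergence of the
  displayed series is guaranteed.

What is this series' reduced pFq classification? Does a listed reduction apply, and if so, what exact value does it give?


This is -10/3 * 2F1(-3/2, 6; 17/2; -1) in reduced canonical form. Verdict: Kummer's theorem (I3) fires (x = -1; c = 17/2 equals 1+a-b for upper {-3/2, 6}: listed pattern). Sum: -715/96.

First insight: with t_0 = -10/3, the two k-th powers (C = -10/3) combine into one argument.
Adjacent-term ratio: r(k) = (-1) * (k-3/2) (k+6) / [(k+17/2) (k+1)] - rational; roots negated = parameters, x = (-1), C = -10/3.


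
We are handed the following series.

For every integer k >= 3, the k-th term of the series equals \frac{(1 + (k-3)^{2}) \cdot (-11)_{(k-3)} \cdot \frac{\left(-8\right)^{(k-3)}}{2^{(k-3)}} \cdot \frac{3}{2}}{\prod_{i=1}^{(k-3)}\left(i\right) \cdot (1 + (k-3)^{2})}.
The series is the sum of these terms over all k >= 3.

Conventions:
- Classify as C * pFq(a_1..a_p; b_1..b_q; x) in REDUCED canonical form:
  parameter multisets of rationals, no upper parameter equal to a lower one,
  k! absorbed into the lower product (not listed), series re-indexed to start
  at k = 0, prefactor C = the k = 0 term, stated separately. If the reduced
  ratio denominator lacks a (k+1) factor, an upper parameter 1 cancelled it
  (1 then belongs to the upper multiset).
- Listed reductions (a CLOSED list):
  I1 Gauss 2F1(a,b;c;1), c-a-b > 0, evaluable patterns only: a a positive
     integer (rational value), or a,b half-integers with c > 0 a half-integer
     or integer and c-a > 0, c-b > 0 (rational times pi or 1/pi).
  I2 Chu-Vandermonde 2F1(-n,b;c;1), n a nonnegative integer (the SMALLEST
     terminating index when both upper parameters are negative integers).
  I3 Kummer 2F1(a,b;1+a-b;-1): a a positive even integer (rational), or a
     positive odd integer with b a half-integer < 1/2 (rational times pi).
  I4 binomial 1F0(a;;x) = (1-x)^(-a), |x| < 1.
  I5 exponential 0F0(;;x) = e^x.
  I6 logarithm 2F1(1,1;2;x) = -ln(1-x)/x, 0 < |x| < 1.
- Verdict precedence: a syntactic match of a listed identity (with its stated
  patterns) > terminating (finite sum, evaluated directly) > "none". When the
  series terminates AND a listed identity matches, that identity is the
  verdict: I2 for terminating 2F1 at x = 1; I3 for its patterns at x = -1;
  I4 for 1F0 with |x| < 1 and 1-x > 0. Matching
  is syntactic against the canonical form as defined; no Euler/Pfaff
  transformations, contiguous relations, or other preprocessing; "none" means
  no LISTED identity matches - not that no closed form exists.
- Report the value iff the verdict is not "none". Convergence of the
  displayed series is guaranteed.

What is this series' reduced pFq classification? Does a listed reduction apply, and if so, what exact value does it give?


At argument -4: a 1F0 with upper {-11}, lower {-}, scaled by C = \frac{3}{2}. Verdict: terminating. With -11 upstairs the series is a 12-term polynomial sum; evaluated term by term. Value: \frac{146484375}{2}.

Key step: t_0 being \frac{3}{2}, k^2 + 1 divides numerator and denominator alike; C = 3/2 after cancelling.
Term ratio: r(k) = -4 * (k-11) / [(k+1)] - rational; roots negated = parameters, x = -4, C = \frac{3}{2}.


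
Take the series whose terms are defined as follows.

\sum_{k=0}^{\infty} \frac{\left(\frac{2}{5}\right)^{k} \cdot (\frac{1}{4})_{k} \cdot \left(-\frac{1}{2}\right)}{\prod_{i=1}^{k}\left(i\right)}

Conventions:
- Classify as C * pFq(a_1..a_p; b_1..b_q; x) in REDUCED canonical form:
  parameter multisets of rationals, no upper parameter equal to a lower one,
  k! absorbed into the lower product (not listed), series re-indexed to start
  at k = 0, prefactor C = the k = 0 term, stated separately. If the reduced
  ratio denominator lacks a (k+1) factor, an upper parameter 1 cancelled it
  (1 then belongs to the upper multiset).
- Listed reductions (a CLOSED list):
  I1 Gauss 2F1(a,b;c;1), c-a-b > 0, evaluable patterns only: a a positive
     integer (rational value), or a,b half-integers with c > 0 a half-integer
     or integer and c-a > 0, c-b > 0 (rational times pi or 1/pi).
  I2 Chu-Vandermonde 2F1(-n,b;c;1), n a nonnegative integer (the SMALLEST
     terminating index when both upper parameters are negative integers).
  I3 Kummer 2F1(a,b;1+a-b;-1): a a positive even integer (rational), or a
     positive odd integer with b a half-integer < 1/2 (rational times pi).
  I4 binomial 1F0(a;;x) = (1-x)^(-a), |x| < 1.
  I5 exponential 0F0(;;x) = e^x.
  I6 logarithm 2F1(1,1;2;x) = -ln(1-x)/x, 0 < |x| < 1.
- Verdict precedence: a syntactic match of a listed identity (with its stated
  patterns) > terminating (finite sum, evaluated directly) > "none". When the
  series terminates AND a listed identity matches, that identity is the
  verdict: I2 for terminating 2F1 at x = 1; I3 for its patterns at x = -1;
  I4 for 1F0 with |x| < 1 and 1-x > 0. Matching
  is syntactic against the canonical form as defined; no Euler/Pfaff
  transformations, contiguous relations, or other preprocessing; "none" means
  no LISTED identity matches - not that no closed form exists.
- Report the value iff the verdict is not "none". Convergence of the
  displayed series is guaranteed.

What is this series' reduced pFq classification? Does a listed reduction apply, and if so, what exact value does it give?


Key step: with t_0 = -\frac{1}{2}, the product of the first k integers (C = -1/2) is k!.
Ratio: r(k) = \frac{2}{5} * (k+\frac{1}{4}) / [(k+1)] - rational in k, leading ratio \frac{2}{5}; with t_0 = -\frac{1}{2}, classification follows.

Prefactor -\frac{1}{2}, argument \frac{2}{5}: 1F0 with upper {\frac{1}{4}} over lower {-}. Verdict: binomial (I4) applies (the 1F0 binomial series: exponent -1/4, x = \frac{2}{5}). Its exact value is \left(-\frac{1}{2}\right) \cdot \left(\frac{3}{5}\right)^{-\frac{1}{4}}.
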